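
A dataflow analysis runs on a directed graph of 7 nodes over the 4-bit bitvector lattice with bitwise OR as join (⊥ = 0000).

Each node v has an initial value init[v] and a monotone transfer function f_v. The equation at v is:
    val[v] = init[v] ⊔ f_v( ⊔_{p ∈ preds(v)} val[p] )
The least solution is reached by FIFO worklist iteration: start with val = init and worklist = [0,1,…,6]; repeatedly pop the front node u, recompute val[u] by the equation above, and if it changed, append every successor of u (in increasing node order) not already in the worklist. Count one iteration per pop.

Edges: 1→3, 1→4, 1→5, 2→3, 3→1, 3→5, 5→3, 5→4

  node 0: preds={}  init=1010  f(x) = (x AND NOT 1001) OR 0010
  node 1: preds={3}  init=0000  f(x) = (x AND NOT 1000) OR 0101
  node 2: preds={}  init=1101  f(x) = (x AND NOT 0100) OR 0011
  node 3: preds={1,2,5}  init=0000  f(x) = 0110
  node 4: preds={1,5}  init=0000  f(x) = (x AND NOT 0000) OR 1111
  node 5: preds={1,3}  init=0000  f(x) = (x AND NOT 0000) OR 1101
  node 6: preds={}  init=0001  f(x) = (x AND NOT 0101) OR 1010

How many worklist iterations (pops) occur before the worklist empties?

Trace (11 dequeues):
  [1] u=0 | in 0000 | out 1010 | ==
  [2] u=1 | in 0000 | out 0101 | prev 0000 | push {}
  [3] u=2 | in 0000 | out 1111 | prev 1101 | push {}
  [4] u=3 | in 1111 | out 0110 | prev 0000 | push {1}
  [5] u=4 | in 0101 | out 1111 | prev 0000 | push {}
  [6] u=5 | in 0111 | out 1111 | prev 0000 | push {3,4}
  [7] u=6 | in 0000 | out 1011 | prev 0001 | push {}
  [8] u=1 | in 0110 | out 0111 | prev 0101 | push {5}
  [9] u=3 | in 1111 | out 0110 | ==
  [10] u=4 | in 1111 | out 1111 | ==
  [11] u=5 | in 0111 | out 1111 | ==

Converged values:
  [0] 1010
  [1] 0111
  [2] 1111
  [3] 0110
  [4] 1111
  [5] 1111
  [6] 1011

11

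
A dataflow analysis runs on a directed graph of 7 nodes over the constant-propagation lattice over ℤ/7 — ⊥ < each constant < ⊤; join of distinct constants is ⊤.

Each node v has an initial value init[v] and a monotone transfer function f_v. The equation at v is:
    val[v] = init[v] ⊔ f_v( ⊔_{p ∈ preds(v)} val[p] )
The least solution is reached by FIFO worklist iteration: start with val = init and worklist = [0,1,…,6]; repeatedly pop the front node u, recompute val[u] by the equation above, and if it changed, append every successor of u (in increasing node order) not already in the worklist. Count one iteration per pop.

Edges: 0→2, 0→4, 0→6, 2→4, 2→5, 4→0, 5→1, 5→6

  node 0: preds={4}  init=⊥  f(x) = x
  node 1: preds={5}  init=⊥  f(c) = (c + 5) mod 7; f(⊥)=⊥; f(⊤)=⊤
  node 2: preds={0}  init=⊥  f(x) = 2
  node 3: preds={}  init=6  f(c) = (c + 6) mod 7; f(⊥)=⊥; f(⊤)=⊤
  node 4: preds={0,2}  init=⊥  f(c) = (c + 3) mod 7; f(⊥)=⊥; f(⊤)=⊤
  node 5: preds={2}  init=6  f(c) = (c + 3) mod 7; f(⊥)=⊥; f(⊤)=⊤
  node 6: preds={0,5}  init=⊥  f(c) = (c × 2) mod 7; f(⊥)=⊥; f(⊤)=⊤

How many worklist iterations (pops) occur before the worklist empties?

16

Iteration log — 16 steps:
  step 1. node 0  ⊔preds=⊥  new=⊥  stable
  step 2. node 1  ⊔preds=6  new=4  old=⊥  +wl: 
  step 3. node 2  ⊔preds=⊥  new=2  old=⊥  +wl: 
  step 4. node 3  ⊔preds=⊥  new=6  stable
  step 5. node 4  ⊔preds=2  new=5  old=⊥  +wl: 0
  step 6. node 5  ⊔preds=2  new=⊤  old=6  +wl: 1
  step 7. node 6  ⊔preds=⊤  new=⊤  old=⊥  +wl: 
  step 8. node 0  ⊔preds=5  new=5  old=⊥  +wl: 2,4,6
  step 9. node 1  ⊔preds=⊤  new=⊤  old=4  +wl: 
  step 10. node 2  ⊔preds=5  new=2  stable
  step 11. node 4  ⊔preds=⊤  new=⊤  old=5  +wl: 0
  step 12. node 6  ⊔preds=⊤  new=⊤  stable
  step 13. node 0  ⊔preds=⊤  new=⊤  old=5  +wl: 2,4,6
  step 14. node 2  ⊔preds=⊤  new=2  stable
  step 15. node 4  ⊔preds=⊤  new=⊤  stable
  step 16. node 6  ⊔preds=⊤  new=⊤  stable

Least fixpoint reached:
  node 0: ⊤
  node 1: ⊤
  node 2: 2
  node 3: 6
  node 4: ⊤
  node 5: ⊤
  node 6: ⊤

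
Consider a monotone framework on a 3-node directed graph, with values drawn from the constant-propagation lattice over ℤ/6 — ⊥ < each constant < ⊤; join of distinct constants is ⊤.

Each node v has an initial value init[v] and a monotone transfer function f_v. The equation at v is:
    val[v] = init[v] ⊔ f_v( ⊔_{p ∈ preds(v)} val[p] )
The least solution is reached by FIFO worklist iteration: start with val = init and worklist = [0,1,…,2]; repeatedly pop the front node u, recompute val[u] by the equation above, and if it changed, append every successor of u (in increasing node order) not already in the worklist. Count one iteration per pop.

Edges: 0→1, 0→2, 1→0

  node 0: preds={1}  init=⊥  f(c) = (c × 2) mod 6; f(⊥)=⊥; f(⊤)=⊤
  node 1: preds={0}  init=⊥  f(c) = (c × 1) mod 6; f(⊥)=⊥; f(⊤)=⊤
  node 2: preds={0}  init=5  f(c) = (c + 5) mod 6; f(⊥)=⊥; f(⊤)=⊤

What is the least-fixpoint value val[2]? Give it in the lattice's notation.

5

Worklist (3 pops):
  #1 pop 0: in=⊥ → ⊥ (no change)
  #2 pop 1: in=⊥ → ⊥ (no change)
  #3 pop 2: in=⊥ → 5 (no change)

Fixpoint:
  val[0] = ⊥
  val[1] = ⊥
  val[2] = 5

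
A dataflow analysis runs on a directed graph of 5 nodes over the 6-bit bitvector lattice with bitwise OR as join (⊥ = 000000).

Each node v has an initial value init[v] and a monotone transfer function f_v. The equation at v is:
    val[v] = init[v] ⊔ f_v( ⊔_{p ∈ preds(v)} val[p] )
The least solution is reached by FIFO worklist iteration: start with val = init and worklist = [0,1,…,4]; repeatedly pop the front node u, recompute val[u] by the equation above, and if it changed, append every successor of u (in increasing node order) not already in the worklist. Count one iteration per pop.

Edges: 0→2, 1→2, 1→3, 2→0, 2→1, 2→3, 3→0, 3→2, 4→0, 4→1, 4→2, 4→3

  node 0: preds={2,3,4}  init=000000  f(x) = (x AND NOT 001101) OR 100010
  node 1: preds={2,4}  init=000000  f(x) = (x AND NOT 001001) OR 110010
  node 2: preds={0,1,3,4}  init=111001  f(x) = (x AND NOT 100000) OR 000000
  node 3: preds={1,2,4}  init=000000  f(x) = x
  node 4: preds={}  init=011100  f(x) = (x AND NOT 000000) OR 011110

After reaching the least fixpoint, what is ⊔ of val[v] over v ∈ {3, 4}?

111111

Worklist (9 pops):
  #1 pop 0: in=111101 → 110010 (was 000000); enqueue []
  #2 pop 1: in=111101 → 110110 (was 000000); enqueue []
  #3 pop 2: in=111110 → 111111 (was 111001); enqueue [0,1]
  #4 pop 3: in=111111 → 111111 (was 000000); enqueue [2]
  #5 pop 4: in=000000 → 011110 (was 011100); enqueue [3]
  #6 pop 0: in=111111 → 110010 (no change)
  #7 pop 1: in=111111 → 110110 (no change)
  #8 pop 2: in=111111 → 111111 (no change)
  #9 pop 3: in=111111 → 111111 (no change)

Fixpoint:
  val[0] = 110010
  val[1] = 110110
  val[2] = 111111
  val[3] = 111111
  val[4] = 011110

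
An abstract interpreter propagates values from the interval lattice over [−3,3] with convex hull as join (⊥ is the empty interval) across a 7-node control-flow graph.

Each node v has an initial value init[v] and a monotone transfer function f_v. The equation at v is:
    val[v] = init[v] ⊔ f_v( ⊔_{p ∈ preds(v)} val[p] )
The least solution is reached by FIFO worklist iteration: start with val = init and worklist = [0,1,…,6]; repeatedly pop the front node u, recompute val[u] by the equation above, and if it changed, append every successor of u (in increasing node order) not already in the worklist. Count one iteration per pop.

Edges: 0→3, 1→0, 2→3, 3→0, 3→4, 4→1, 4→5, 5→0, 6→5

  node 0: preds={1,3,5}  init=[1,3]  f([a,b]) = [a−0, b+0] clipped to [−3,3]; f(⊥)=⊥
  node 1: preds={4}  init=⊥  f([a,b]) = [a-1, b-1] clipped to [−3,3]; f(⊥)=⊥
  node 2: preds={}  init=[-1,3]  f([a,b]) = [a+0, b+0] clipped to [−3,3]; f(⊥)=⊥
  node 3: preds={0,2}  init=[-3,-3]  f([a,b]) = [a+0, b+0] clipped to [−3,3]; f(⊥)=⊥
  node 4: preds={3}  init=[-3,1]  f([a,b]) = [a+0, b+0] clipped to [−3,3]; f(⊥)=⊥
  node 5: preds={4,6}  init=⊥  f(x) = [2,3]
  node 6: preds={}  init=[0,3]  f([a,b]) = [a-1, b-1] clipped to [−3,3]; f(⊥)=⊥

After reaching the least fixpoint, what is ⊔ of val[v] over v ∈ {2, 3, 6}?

[-3,3]

Trace (10 dequeues):
  [1] u=0 | in [-3,-3] | out [-3,3] | prev [1,3] | push {}
  [2] u=1 | in [-3,1] | out [-3,0] | prev ⊥ | push {0}
  [3] u=2 | in ⊥ | out [-1,3] | ==
  [4] u=3 | in [-3,3] | out [-3,3] | prev [-3,-3] | push {}
  [5] u=4 | in [-3,3] | out [-3,3] | prev [-3,1] | push {1}
  [6] u=5 | in [-3,3] | out [2,3] | prev ⊥ | push {}
  [7] u=6 | in ⊥ | out [0,3] | ==
  [8] u=0 | in [-3,3] | out [-3,3] | ==
  [9] u=1 | in [-3,3] | out [-3,2] | prev [-3,0] | push {0}
  [10] u=0 | in [-3,3] | out [-3,3] | ==

Converged values:
  [0] [-3,3]
  [1] [-3,2]
  [2] [-1,3]
  [3] [-3,3]
  [4] [-3,3]
  [5] [2,3]
  [6] [0,3]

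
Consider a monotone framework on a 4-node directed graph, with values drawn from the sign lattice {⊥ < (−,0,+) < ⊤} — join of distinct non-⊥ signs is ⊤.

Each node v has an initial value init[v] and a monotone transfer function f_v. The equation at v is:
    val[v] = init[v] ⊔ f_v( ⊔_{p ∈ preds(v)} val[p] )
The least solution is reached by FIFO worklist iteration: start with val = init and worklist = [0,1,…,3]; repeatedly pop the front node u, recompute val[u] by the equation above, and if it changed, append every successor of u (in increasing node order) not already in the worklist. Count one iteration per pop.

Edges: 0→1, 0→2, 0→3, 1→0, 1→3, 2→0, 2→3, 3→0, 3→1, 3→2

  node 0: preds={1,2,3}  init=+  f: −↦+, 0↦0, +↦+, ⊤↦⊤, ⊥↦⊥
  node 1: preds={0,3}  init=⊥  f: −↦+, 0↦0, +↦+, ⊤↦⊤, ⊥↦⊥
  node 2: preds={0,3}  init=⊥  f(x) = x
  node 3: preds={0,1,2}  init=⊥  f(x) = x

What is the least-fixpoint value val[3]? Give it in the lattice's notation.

Worklist (7 pops):
  #1 pop 0: in=⊥ → + (no change)
  #2 pop 1: in=+ → + (was ⊥); enqueue [0]
  #3 pop 2: in=+ → + (was ⊥); enqueue []
  #4 pop 3: in=+ → + (was ⊥); enqueue [1,2]
  #5 pop 0: in=+ → + (no change)
  #6 pop 1: in=+ → + (no change)
  #7 pop 2: in=+ → + (no change)

Fixpoint:
  val[0] = +
  val[1] = +
  val[2] = +
  val[3] = +

+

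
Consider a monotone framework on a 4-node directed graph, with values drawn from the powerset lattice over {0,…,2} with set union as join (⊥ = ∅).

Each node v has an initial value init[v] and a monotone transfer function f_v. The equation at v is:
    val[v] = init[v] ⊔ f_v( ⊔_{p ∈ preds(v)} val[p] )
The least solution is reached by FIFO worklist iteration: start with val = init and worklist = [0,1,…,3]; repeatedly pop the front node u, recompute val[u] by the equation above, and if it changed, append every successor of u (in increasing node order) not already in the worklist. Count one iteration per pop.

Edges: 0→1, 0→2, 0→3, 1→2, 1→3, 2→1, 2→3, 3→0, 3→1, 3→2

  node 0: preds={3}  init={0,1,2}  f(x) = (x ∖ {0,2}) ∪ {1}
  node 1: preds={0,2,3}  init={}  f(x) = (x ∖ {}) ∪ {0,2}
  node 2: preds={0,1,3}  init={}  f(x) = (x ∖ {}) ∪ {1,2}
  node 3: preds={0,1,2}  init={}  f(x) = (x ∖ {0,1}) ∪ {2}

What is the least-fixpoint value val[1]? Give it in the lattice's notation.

Worklist (7 pops):
  #1 pop 0: in={} → {0,1,2} (no change)
  #2 pop 1: in={0,1,2} → {0,1,2} (was {}); enqueue []
  #3 pop 2: in={0,1,2} → {0,1,2} (was {}); enqueue [1]
  #4 pop 3: in={0,1,2} → {2} (was {}); enqueue [0,2]
  #5 pop 1: in={0,1,2} → {0,1,2} (no change)
  #6 pop 0: in={2} → {0,1,2} (no change)
  #7 pop 2: in={0,1,2} → {0,1,2} (no change)

Fixpoint:
  val[0] = {0,1,2}
  val[1] = {0,1,2}
  val[2] = {0,1,2}
  val[3] = {2}

{0,1,2}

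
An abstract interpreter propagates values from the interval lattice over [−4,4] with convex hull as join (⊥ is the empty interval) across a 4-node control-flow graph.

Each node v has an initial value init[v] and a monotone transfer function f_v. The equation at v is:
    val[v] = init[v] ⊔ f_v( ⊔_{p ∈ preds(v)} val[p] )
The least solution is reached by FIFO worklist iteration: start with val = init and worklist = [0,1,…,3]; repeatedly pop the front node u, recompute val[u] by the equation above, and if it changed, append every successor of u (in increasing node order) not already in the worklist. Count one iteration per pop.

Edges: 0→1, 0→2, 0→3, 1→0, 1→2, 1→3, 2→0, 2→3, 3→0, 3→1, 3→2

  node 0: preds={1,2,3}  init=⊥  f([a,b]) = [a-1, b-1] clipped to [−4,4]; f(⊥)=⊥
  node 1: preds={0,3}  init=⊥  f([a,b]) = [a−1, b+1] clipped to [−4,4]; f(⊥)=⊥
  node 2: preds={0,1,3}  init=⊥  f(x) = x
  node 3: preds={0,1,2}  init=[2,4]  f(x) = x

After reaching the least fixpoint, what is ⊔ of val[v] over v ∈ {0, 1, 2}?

Worklist (16 pops):
  #1 pop 0: in=[2,4] → [1,3] (was ⊥); enqueue []
  #2 pop 1: in=[1,4] → [0,4] (was ⊥); enqueue [0]
  #3 pop 2: in=[0,4] → [0,4] (was ⊥); enqueue []
  #4 pop 3: in=[0,4] → [0,4] (was [2,4]); enqueue [1,2]
  #5 pop 0: in=[0,4] → [-1,3] (was [1,3]); enqueue [3]
  #6 pop 1: in=[-1,4] → [-2,4] (was [0,4]); enqueue [0]
  #7 pop 2: in=[-2,4] → [-2,4] (was [0,4]); enqueue []
  #8 pop 3: in=[-2,4] → [-2,4] (was [0,4]); enqueue [1,2]
  #9 pop 0: in=[-2,4] → [-3,3] (was [-1,3]); enqueue [3]
  #10 pop 1: in=[-3,4] → [-4,4] (was [-2,4]); enqueue [0]
  #11 pop 2: in=[-4,4] → [-4,4] (was [-2,4]); enqueue []
  #12 pop 3: in=[-4,4] → [-4,4] (was [-2,4]); enqueue [1,2]
  #13 pop 0: in=[-4,4] → [-4,3] (was [-3,3]); enqueue [3]
  #14 pop 1: in=[-4,4] → [-4,4] (no change)
  #15 pop 2: in=[-4,4] → [-4,4] (no change)
  #16 pop 3: in=[-4,4] → [-4,4] (no change)

Fixpoint:
  val[0] = [-4,3]
  val[1] = [-4,4]
  val[2] = [-4,4]
  val[3] = [-4,4]

[-4,4]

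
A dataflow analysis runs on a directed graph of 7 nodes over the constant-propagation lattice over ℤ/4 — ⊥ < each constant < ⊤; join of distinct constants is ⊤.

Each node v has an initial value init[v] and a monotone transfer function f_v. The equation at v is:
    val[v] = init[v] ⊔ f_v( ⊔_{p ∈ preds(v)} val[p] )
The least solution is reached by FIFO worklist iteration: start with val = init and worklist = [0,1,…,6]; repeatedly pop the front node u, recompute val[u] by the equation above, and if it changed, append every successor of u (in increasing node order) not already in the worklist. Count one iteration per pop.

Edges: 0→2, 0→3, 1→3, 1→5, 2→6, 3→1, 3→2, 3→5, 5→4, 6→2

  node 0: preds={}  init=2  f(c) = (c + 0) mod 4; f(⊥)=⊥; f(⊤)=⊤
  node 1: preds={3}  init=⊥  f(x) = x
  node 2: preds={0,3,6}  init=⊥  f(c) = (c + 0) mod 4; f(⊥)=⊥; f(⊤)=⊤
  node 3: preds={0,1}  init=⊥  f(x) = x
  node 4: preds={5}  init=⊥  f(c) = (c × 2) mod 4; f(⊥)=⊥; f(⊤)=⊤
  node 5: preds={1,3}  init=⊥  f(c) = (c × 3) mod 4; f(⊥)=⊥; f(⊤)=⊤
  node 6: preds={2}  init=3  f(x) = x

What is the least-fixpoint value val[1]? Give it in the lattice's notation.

2

Iteration log — 12 steps:
  step 1. node 0  ⊔preds=⊥  new=2  stable
  step 2. node 1  ⊔preds=⊥  new=⊥  stable
  step 3. node 2  ⊔preds=⊤  new=⊤  old=⊥  +wl: 
  step 4. node 3  ⊔preds=2  new=2  old=⊥  +wl: 1,2
  step 5. node 4  ⊔preds=⊥  new=⊥  stable
  step 6. node 5  ⊔preds=2  new=2  old=⊥  +wl: 4
  step 7. node 6  ⊔preds=⊤  new=⊤  old=3  +wl: 
  step 8. node 1  ⊔preds=2  new=2  old=⊥  +wl: 3,5
  step 9. node 2  ⊔preds=⊤  new=⊤  stable
  step 10. node 4  ⊔preds=2  new=0  old=⊥  +wl: 
  step 11. node 3  ⊔preds=2  new=2  stable
  step 12. node 5  ⊔preds=2  new=2  stable

Least fixpoint reached:
  node 0: 2
  node 1: 2
  node 2: ⊤
  node 3: 2
  node 4: 0
  node 5: 2
  node 6: ⊤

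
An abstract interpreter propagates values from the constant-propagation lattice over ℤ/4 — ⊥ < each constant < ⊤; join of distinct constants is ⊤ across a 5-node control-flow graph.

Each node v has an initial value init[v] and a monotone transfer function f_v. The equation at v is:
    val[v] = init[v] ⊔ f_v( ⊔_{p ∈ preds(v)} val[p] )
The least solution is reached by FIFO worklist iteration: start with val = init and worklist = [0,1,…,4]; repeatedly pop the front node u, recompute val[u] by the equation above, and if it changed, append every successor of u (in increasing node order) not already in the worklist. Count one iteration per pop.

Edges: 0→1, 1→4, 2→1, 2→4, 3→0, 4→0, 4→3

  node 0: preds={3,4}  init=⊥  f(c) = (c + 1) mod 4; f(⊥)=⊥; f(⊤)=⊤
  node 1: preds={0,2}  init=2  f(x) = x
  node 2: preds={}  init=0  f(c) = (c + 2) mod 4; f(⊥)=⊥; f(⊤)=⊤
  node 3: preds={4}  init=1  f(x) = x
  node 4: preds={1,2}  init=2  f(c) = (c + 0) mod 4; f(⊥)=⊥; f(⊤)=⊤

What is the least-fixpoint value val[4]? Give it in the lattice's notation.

Trace (7 dequeues):
  [1] u=0 | in ⊤ | out ⊤ | prev ⊥ | push {}
  [2] u=1 | in ⊤ | out ⊤ | prev 2 | push {}
  [3] u=2 | in ⊥ | out 0 | ==
  [4] u=3 | in 2 | out ⊤ | prev 1 | push {0}
  [5] u=4 | in ⊤ | out ⊤ | prev 2 | push {3}
  [6] u=0 | in ⊤ | out ⊤ | ==
  [7] u=3 | in ⊤ | out ⊤ | ==

Converged values:
  [0] ⊤
  [1] ⊤
  [2] 0
  [3] ⊤
  [4] ⊤

⊤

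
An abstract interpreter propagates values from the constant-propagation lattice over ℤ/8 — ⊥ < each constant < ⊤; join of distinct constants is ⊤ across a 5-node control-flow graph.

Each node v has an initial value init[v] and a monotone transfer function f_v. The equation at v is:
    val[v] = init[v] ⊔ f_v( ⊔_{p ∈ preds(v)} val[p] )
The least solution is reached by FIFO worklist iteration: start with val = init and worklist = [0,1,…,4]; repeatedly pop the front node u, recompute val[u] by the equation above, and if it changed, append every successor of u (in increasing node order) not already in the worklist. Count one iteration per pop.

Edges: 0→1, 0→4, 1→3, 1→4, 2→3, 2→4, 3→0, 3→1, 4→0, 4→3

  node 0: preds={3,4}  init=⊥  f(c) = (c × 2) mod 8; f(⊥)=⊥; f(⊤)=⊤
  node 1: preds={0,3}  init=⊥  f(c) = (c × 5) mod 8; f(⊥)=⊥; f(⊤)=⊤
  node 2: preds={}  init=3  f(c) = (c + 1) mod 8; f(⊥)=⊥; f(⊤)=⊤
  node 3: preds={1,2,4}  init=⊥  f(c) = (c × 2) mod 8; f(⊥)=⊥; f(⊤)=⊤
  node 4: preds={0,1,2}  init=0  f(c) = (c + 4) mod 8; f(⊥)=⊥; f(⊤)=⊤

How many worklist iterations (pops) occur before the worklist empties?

Trace (9 dequeues):
  [1] u=0 | in 0 | out 0 | prev ⊥ | push {}
  [2] u=1 | in 0 | out 0 | prev ⊥ | push {}
  [3] u=2 | in ⊥ | out 3 | ==
  [4] u=3 | in ⊤ | out ⊤ | prev ⊥ | push {0,1}
  [5] u=4 | in ⊤ | out ⊤ | prev 0 | push {3}
  [6] u=0 | in ⊤ | out ⊤ | prev 0 | push {4}
  [7] u=1 | in ⊤ | out ⊤ | prev 0 | push {}
  [8] u=3 | in ⊤ | out ⊤ | ==
  [9] u=4 | in ⊤ | out ⊤ | ==

Converged values:
  [0] ⊤
  [1] ⊤
  [2] 3
  [3] ⊤
  [4] ⊤

9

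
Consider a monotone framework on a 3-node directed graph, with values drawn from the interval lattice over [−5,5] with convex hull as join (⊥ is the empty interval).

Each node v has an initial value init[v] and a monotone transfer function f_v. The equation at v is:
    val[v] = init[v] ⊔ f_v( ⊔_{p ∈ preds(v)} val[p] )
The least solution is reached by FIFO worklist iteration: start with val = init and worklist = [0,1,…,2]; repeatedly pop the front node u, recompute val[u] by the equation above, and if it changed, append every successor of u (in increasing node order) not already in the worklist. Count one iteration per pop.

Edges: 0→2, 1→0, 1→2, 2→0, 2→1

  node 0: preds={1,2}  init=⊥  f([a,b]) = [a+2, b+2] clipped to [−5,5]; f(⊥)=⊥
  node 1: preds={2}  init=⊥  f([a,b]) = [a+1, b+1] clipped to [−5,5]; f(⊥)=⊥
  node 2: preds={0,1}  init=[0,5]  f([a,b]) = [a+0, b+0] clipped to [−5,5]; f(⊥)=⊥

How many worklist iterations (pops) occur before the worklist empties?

Trace (4 dequeues):
  [1] u=0 | in [0,5] | out [2,5] | prev ⊥ | push {}
  [2] u=1 | in [0,5] | out [1,5] | prev ⊥ | push {0}
  [3] u=2 | in [1,5] | out [0,5] | ==
  [4] u=0 | in [0,5] | out [2,5] | ==

Converged values:
  [0] [2,5]
  [1] [1,5]
  [2] [0,5]

4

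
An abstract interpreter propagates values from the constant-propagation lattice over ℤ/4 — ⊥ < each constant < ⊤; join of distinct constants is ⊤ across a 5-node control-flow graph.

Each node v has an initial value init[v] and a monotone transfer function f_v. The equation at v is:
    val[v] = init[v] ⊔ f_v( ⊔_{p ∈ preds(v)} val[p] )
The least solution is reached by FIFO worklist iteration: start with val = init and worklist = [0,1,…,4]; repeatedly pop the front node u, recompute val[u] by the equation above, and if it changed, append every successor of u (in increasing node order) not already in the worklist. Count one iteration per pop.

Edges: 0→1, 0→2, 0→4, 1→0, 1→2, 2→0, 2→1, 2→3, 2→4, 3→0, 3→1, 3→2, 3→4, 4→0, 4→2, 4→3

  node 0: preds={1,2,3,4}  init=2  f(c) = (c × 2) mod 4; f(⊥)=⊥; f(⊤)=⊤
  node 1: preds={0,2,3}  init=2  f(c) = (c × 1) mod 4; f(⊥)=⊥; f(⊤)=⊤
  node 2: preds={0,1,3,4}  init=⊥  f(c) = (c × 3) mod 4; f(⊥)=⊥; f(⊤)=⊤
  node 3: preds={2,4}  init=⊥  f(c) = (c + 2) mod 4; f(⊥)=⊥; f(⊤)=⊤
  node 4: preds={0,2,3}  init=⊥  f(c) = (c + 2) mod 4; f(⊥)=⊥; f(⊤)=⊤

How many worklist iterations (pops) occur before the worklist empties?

Trace (9 dequeues):
  [1] u=0 | in 2 | out ⊤ | prev 2 | push {}
  [2] u=1 | in ⊤ | out ⊤ | prev 2 | push {0}
  [3] u=2 | in ⊤ | out ⊤ | prev ⊥ | push {1}
  [4] u=3 | in ⊤ | out ⊤ | prev ⊥ | push {2}
  [5] u=4 | in ⊤ | out ⊤ | prev ⊥ | push {3}
  [6] u=0 | in ⊤ | out ⊤ | ==
  [7] u=1 | in ⊤ | out ⊤ | ==
  [8] u=2 | in ⊤ | out ⊤ | ==
  [9] u=3 | in ⊤ | out ⊤ | ==

Converged values:
  [0] ⊤
  [1] ⊤
  [2] ⊤
  [3] ⊤
  [4] ⊤

9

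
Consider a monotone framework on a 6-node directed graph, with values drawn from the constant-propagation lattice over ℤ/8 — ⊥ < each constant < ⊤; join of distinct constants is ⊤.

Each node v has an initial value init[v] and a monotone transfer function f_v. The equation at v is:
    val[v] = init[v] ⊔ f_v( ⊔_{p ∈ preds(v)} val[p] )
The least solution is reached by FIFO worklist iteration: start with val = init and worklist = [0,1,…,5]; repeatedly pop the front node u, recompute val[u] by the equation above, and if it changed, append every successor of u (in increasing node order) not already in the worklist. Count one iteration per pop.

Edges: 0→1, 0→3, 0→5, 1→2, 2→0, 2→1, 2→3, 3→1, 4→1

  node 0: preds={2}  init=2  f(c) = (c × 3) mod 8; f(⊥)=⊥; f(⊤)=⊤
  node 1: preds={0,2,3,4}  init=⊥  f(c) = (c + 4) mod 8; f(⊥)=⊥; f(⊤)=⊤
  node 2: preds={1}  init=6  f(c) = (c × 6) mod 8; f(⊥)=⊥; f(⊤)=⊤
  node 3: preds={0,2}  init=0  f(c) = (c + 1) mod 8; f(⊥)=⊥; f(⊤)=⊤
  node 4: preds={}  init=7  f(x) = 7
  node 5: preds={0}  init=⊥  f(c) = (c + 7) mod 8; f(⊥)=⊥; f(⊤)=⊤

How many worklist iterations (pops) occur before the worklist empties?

10

Trace (10 dequeues):
  [1] u=0 | in 6 | out 2 | ==
  [2] u=1 | in ⊤ | out ⊤ | prev ⊥ | push {}
  [3] u=2 | in ⊤ | out ⊤ | prev 6 | push {0,1}
  [4] u=3 | in ⊤ | out ⊤ | prev 0 | push {}
  [5] u=4 | in ⊥ | out 7 | ==
  [6] u=5 | in 2 | out 1 | prev ⊥ | push {}
  [7] u=0 | in ⊤ | out ⊤ | prev 2 | push {3,5}
  [8] u=1 | in ⊤ | out ⊤ | ==
  [9] u=3 | in ⊤ | out ⊤ | ==
  [10] u=5 | in ⊤ | out ⊤ | prev 1 | push {}

Converged values:
  [0] ⊤
  [1] ⊤
  [2] ⊤
  [3] ⊤
  [4] 7
  [5] ⊤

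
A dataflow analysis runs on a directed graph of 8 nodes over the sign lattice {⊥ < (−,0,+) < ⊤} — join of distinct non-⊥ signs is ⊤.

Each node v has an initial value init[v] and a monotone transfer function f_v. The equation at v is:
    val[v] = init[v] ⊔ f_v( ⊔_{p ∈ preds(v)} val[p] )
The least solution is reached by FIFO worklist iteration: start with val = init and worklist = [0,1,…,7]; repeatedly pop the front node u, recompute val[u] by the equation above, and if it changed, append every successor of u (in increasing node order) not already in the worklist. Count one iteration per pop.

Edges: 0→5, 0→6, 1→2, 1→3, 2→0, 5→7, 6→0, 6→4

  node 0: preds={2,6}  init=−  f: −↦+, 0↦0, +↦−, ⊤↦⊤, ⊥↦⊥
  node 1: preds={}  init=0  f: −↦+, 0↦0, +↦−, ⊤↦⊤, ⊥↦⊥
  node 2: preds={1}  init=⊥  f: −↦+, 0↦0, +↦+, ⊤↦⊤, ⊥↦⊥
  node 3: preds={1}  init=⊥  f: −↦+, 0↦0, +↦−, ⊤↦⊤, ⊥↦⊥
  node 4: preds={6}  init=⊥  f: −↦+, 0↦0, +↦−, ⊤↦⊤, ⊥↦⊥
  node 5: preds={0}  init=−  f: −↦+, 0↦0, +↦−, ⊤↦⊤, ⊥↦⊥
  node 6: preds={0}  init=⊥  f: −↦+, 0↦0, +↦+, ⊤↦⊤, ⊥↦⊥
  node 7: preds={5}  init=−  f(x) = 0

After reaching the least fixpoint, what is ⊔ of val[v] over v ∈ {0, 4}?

Worklist (14 pops):
  #1 pop 0: in=⊥ → − (no change)
  #2 pop 1: in=⊥ → 0 (no change)
  #3 pop 2: in=0 → 0 (was ⊥); enqueue [0]
  #4 pop 3: in=0 → 0 (was ⊥); enqueue []
  #5 pop 4: in=⊥ → ⊥ (no change)
  #6 pop 5: in=− → ⊤ (was −); enqueue []
  #7 pop 6: in=− → + (was ⊥); enqueue [4]
  #8 pop 7: in=⊤ → ⊤ (was −); enqueue []
  #9 pop 0: in=⊤ → ⊤ (was −); enqueue [5,6]
  #10 pop 4: in=+ → − (was ⊥); enqueue []
  #11 pop 5: in=⊤ → ⊤ (no change)
  #12 pop 6: in=⊤ → ⊤ (was +); enqueue [0,4]
  #13 pop 0: in=⊤ → ⊤ (no change)
  #14 pop 4: in=⊤ → ⊤ (was −); enqueue []

Fixpoint:
  val[0] = ⊤
  val[1] = 0
  val[2] = 0
  val[3] = 0
  val[4] = ⊤
  val[5] = ⊤
  val[6] = ⊤
  val[7] = ⊤

⊤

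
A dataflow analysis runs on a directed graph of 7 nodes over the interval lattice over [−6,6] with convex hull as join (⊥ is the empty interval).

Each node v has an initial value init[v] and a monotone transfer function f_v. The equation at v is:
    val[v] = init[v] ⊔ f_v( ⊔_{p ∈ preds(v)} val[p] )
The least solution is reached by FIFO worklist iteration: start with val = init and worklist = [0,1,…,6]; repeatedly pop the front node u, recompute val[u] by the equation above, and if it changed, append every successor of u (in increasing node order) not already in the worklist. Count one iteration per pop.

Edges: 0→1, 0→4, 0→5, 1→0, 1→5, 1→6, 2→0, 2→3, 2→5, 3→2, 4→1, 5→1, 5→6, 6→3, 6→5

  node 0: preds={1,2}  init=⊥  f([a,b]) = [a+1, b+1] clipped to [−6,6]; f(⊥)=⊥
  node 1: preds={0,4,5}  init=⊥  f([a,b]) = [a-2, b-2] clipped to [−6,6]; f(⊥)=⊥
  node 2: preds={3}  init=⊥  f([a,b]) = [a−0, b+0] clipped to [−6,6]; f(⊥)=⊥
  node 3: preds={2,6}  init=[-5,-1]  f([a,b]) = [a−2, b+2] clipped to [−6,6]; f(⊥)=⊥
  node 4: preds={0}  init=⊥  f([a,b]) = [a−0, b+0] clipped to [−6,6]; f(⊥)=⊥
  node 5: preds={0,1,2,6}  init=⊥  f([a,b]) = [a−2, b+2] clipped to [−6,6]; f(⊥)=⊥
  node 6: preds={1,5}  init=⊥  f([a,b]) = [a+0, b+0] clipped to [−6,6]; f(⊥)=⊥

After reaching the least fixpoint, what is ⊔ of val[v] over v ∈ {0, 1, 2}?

[-6,6]

Iteration log — 37 steps:
  step 1. node 0  ⊔preds=⊥  new=⊥  stable
  step 2. node 1  ⊔preds=⊥  new=⊥  stable
  step 3. node 2  ⊔preds=[-5,-1]  new=[-5,-1]  old=⊥  +wl: 0
  step 4. node 3  ⊔preds=[-5,-1]  new=[-6,1]  old=[-5,-1]  +wl: 2
  step 5. node 4  ⊔preds=⊥  new=⊥  stable
  step 6. node 5  ⊔preds=[-5,-1]  new=[-6,1]  old=⊥  +wl: 1
  step 7. node 6  ⊔preds=[-6,1]  new=[-6,1]  old=⊥  +wl: 3,5
  step 8. node 0  ⊔preds=[-5,-1]  new=[-4,0]  old=⊥  +wl: 4
  step 9. node 2  ⊔preds=[-6,1]  new=[-6,1]  old=[-5,-1]  +wl: 0
  step 10. node 1  ⊔preds=[-6,1]  new=[-6,-1]  old=⊥  +wl: 6
  step 11. node 3  ⊔preds=[-6,1]  new=[-6,3]  old=[-6,1]  +wl: 2
  step 12. node 5  ⊔preds=[-6,1]  new=[-6,3]  old=[-6,1]  +wl: 1
  step 13. node 4  ⊔preds=[-4,0]  new=[-4,0]  old=⊥  +wl: 
  step 14. node 0  ⊔preds=[-6,1]  new=[-5,2]  old=[-4,0]  +wl: 4,5
  step 15. node 6  ⊔preds=[-6,3]  new=[-6,3]  old=[-6,1]  +wl: 3
  step 16. node 2  ⊔preds=[-6,3]  new=[-6,3]  old=[-6,1]  +wl: 0
  step 17. node 1  ⊔preds=[-6,3]  new=[-6,1]  old=[-6,-1]  +wl: 6
  step 18. node 4  ⊔preds=[-5,2]  new=[-5,2]  old=[-4,0]  +wl: 1
  step 19. node 5  ⊔preds=[-6,3]  new=[-6,5]  old=[-6,3]  +wl: 
  step 20. node 3  ⊔preds=[-6,3]  new=[-6,5]  old=[-6,3]  +wl: 2
  step 21. node 0  ⊔preds=[-6,3]  new=[-5,4]  old=[-5,2]  +wl: 4,5
  step 22. node 6  ⊔preds=[-6,5]  new=[-6,5]  old=[-6,3]  +wl: 3
  step 23. node 1  ⊔preds=[-6,5]  new=[-6,3]  old=[-6,1]  +wl: 0,6
  step 24. node 2  ⊔preds=[-6,5]  new=[-6,5]  old=[-6,3]  +wl: 
  step 25. node 4  ⊔preds=[-5,4]  new=[-5,4]  old=[-5,2]  +wl: 1
  step 26. node 5  ⊔preds=[-6,5]  new=[-6,6]  old=[-6,5]  +wl: 
  step 27. node 3  ⊔preds=[-6,5]  new=[-6,6]  old=[-6,5]  +wl: 2
  step 28. node 0  ⊔preds=[-6,5]  new=[-5,6]  old=[-5,4]  +wl: 4,5
  step 29. node 6  ⊔preds=[-6,6]  new=[-6,6]  old=[-6,5]  +wl: 3
  step 30. node 1  ⊔preds=[-6,6]  new=[-6,4]  old=[-6,3]  +wl: 0,6
  step 31. node 2  ⊔preds=[-6,6]  new=[-6,6]  old=[-6,5]  +wl: 
  step 32. node 4  ⊔preds=[-5,6]  new=[-5,6]  old=[-5,4]  +wl: 1
  step 33. node 5  ⊔preds=[-6,6]  new=[-6,6]  stable
  step 34. node 3  ⊔preds=[-6,6]  new=[-6,6]  stable
  step 35. node 0  ⊔preds=[-6,6]  new=[-5,6]  stable
  step 36. node 6  ⊔preds=[-6,6]  new=[-6,6]  stable
  step 37. node 1  ⊔preds=[-6,6]  new=[-6,4]  stable

Least fixpoint reached:
  node 0: [-5,6]
  node 1: [-6,4]
  node 2: [-6,6]
  node 3: [-6,6]
  node 4: [-5,6]
  node 5: [-6,6]
  node 6: [-6,6]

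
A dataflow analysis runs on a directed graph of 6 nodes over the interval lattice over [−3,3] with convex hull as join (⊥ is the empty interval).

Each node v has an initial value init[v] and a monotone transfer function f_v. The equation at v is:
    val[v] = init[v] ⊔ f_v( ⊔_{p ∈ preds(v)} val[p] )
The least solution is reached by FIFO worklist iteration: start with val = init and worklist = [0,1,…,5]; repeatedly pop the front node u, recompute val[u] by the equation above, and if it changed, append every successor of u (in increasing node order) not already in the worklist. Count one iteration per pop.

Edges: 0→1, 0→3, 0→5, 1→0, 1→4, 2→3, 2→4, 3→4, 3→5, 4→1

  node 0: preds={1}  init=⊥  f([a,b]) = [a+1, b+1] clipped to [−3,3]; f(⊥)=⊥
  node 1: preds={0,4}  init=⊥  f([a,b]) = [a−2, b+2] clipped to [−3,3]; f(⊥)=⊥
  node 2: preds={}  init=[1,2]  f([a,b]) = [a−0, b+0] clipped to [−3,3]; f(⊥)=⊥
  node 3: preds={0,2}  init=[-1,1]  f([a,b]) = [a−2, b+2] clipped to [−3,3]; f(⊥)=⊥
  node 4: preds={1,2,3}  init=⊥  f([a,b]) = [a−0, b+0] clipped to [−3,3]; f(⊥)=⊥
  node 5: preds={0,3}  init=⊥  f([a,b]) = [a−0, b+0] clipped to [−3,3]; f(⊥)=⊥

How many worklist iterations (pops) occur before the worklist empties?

Iteration log — 13 steps:
  step 1. node 0  ⊔preds=⊥  new=⊥  stable
  step 2. node 1  ⊔preds=⊥  new=⊥  stable
  step 3. node 2  ⊔preds=⊥  new=[1,2]  stable
  step 4. node 3  ⊔preds=[1,2]  new=[-1,3]  old=[-1,1]  +wl: 
  step 5. node 4  ⊔preds=[-1,3]  new=[-1,3]  old=⊥  +wl: 1
  step 6. node 5  ⊔preds=[-1,3]  new=[-1,3]  old=⊥  +wl: 
  step 7. node 1  ⊔preds=[-1,3]  new=[-3,3]  old=⊥  +wl: 0,4
  step 8. node 0  ⊔preds=[-3,3]  new=[-2,3]  old=⊥  +wl: 1,3,5
  step 9. node 4  ⊔preds=[-3,3]  new=[-3,3]  old=[-1,3]  +wl: 
  step 10. node 1  ⊔preds=[-3,3]  new=[-3,3]  stable
  step 11. node 3  ⊔preds=[-2,3]  new=[-3,3]  old=[-1,3]  +wl: 4
  step 12. node 5  ⊔preds=[-3,3]  new=[-3,3]  old=[-1,3]  +wl: 
  step 13. node 4  ⊔preds=[-3,3]  new=[-3,3]  stable

Least fixpoint reached:
  node 0: [-2,3]
  node 1: [-3,3]
  node 2: [1,2]
  node 3: [-3,3]
  node 4: [-3,3]
  node 5: [-3,3]

13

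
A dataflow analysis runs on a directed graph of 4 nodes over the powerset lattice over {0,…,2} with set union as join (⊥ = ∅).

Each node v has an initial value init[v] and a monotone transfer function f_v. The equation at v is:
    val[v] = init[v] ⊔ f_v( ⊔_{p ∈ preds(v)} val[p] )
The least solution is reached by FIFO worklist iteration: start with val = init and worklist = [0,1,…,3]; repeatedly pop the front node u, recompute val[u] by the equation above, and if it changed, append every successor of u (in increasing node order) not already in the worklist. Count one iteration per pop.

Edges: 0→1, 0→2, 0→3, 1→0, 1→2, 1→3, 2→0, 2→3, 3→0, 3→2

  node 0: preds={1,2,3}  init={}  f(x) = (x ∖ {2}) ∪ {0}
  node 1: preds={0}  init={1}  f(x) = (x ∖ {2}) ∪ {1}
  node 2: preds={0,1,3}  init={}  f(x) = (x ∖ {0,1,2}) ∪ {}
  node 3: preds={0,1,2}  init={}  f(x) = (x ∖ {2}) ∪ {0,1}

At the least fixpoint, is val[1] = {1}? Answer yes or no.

no

Iteration log — 6 steps:
  step 1. node 0  ⊔preds={1}  new={0,1}  old={}  +wl: 
  step 2. node 1  ⊔preds={0,1}  new={0,1}  old={1}  +wl: 0
  step 3. node 2  ⊔preds={0,1}  new={}  stable
  step 4. node 3  ⊔preds={0,1}  new={0,1}  old={}  +wl: 2
  step 5. node 0  ⊔preds={0,1}  new={0,1}  stable
  step 6. node 2  ⊔preds={0,1}  new={}  stable

Least fixpoint reached:
  node 0: {0,1}
  node 1: {0,1}
  node 2: {}
  node 3: {0,1}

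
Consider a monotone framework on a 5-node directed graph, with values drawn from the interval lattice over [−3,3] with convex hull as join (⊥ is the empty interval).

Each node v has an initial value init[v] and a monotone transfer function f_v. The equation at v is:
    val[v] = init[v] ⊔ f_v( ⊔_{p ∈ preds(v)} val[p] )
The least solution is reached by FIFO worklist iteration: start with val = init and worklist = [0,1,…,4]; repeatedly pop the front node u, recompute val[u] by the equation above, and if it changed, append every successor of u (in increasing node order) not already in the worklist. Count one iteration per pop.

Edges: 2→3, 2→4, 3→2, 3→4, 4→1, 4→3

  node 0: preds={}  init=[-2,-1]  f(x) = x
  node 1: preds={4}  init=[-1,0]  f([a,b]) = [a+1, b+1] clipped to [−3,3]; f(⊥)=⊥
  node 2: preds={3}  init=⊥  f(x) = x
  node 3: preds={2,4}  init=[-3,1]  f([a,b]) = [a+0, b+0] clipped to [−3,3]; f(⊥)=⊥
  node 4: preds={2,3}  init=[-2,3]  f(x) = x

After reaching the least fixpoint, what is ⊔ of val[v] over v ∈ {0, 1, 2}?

[-3,3]

Worklist (9 pops):
  #1 pop 0: in=⊥ → [-2,-1] (no change)
  #2 pop 1: in=[-2,3] → [-1,3] (was [-1,0]); enqueue []
  #3 pop 2: in=[-3,1] → [-3,1] (was ⊥); enqueue []
  #4 pop 3: in=[-3,3] → [-3,3] (was [-3,1]); enqueue [2]
  #5 pop 4: in=[-3,3] → [-3,3] (was [-2,3]); enqueue [1,3]
  #6 pop 2: in=[-3,3] → [-3,3] (was [-3,1]); enqueue [4]
  #7 pop 1: in=[-3,3] → [-2,3] (was [-1,3]); enqueue []
  #8 pop 3: in=[-3,3] → [-3,3] (no change)
  #9 pop 4: in=[-3,3] → [-3,3] (no change)

Fixpoint:
  val[0] = [-2,-1]
  val[1] = [-2,3]
  val[2] = [-3,3]
  val[3] = [-3,3]
  val[4] = [-3,3]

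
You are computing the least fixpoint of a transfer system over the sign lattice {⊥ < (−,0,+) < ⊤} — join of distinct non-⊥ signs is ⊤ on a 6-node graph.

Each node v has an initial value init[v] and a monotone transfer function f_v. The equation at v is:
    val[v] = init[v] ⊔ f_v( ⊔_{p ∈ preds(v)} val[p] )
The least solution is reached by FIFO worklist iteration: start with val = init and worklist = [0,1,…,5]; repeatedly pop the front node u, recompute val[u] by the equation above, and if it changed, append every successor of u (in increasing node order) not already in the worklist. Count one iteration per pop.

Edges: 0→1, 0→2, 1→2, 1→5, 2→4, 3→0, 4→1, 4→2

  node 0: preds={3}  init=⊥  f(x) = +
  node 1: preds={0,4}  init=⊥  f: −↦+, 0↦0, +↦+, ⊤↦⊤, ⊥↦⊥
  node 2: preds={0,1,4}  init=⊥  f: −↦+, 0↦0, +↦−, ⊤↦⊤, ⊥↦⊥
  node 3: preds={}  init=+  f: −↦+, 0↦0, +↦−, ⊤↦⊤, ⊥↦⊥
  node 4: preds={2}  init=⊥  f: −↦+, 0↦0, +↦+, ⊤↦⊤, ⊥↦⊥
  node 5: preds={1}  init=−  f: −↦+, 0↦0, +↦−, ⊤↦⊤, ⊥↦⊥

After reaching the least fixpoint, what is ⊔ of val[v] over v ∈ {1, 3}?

+

Trace (8 dequeues):
  [1] u=0 | in + | out + | prev ⊥ | push {}
  [2] u=1 | in + | out + | prev ⊥ | push {}
  [3] u=2 | in + | out − | prev ⊥ | push {}
  [4] u=3 | in ⊥ | out + | ==
  [5] u=4 | in − | out + | prev ⊥ | push {1,2}
  [6] u=5 | in + | out − | ==
  [7] u=1 | in + | out + | ==
  [8] u=2 | in + | out − | ==

Converged values:
  [0] +
  [1] +
  [2] −
  [3] +
  [4] +
  [5] −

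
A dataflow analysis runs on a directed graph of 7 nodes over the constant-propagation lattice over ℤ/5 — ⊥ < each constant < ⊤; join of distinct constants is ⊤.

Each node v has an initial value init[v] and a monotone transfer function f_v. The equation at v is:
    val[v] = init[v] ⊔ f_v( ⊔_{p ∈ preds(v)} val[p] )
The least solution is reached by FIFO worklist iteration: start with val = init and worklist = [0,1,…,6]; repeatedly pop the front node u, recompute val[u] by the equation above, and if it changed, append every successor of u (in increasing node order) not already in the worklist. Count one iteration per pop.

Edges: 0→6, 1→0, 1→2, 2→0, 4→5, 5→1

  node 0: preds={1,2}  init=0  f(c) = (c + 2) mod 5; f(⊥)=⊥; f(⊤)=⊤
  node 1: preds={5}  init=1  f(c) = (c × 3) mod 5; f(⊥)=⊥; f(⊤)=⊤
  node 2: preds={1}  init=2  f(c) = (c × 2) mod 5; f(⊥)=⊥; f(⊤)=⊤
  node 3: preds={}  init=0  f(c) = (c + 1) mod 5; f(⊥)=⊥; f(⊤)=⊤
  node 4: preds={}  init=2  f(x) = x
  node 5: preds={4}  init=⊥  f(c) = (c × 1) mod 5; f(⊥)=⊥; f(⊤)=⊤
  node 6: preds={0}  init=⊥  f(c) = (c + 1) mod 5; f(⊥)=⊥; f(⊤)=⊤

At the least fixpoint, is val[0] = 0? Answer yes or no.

Worklist (8 pops):
  #1 pop 0: in=⊤ → ⊤ (was 0); enqueue []
  #2 pop 1: in=⊥ → 1 (no change)
  #3 pop 2: in=1 → 2 (no change)
  #4 pop 3: in=⊥ → 0 (no change)
  #5 pop 4: in=⊥ → 2 (no change)
  #6 pop 5: in=2 → 2 (was ⊥); enqueue [1]
  #7 pop 6: in=⊤ → ⊤ (was ⊥); enqueue []
  #8 pop 1: in=2 → 1 (no change)

Fixpoint:
  val[0] = ⊤
  val[1] = 1
  val[2] = 2
  val[3] = 0
  val[4] = 2
  val[5] = 2
  val[6] = ⊤

no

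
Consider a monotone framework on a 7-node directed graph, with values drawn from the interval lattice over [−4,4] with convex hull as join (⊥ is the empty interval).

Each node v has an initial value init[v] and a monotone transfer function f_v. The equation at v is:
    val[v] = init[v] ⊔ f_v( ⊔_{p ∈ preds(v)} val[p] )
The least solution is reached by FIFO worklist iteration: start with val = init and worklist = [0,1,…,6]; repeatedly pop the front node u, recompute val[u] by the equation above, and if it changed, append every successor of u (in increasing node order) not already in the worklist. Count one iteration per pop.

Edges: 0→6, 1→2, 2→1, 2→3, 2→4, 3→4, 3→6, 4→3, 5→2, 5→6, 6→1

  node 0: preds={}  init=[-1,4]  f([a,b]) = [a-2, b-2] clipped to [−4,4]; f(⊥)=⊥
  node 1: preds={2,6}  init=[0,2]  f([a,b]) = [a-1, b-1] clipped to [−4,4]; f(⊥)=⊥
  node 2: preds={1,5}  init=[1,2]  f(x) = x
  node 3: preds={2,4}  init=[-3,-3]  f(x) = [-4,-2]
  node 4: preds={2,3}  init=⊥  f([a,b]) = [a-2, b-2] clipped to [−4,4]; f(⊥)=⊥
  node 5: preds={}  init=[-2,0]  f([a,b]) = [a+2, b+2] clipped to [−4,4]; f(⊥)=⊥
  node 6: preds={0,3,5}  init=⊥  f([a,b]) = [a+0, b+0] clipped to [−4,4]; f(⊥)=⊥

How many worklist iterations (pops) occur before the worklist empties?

Worklist (14 pops):
  #1 pop 0: in=⊥ → [-1,4] (no change)
  #2 pop 1: in=[1,2] → [0,2] (no change)
  #3 pop 2: in=[-2,2] → [-2,2] (was [1,2]); enqueue [1]
  #4 pop 3: in=[-2,2] → [-4,-2] (was [-3,-3]); enqueue []
  #5 pop 4: in=[-4,2] → [-4,0] (was ⊥); enqueue [3]
  #6 pop 5: in=⊥ → [-2,0] (no change)
  #7 pop 6: in=[-4,4] → [-4,4] (was ⊥); enqueue []
  #8 pop 1: in=[-4,4] → [-4,3] (was [0,2]); enqueue [2]
  #9 pop 3: in=[-4,2] → [-4,-2] (no change)
  #10 pop 2: in=[-4,3] → [-4,3] (was [-2,2]); enqueue [1,3,4]
  #11 pop 1: in=[-4,4] → [-4,3] (no change)
  #12 pop 3: in=[-4,3] → [-4,-2] (no change)
  #13 pop 4: in=[-4,3] → [-4,1] (was [-4,0]); enqueue [3]
  #14 pop 3: in=[-4,3] → [-4,-2] (no change)

Fixpoint:
  val[0] = [-1,4]
  val[1] = [-4,3]
  val[2] = [-4,3]
  val[3] = [-4,-2]
  val[4] = [-4,1]
  val[5] = [-2,0]
  val[6] = [-4,4]

14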